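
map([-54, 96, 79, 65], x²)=(-54)²=2916, (96)²=9216, (79)²=6241, (65)²=4225
= [2916, 9216, 6241, 4225]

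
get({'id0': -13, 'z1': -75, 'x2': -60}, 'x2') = -60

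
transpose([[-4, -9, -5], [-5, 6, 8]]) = [[-4, -5], [-9, 6], [-5, 8]]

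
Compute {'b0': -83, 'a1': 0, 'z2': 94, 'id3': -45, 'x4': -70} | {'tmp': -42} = {'b0': -83, 'a1': 0, 'z2': 94, 'id3': -45, 'x4': -70, 'tmp': -42}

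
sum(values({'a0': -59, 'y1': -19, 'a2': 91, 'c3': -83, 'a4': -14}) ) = -84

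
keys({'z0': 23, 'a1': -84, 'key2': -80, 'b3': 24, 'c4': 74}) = ['z0', 'a1', 'key2', 'b3', 'c4']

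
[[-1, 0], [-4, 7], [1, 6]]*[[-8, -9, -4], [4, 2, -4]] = C[0][0] = (-1)*(-8) + (0)*(4) = 8
C[0][1] = (-1)*(-9) + (0)*(2) = 9
C[0][2] = (-1)*(-4) + (0)*(-4) = 4
C[1][0] = (-4)*(-8) + (7)*(4) = 60
C[1][1] = (-4)*(-9) + (7)*(2) = 50
C[1][2] = (-4)*(-4) + (7)*(-4) = -12
... (3 more cells)
= [[8, 9, 4], [60, 50, -12], [16, 3, -28]]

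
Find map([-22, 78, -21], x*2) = -22*2=-44, 78*2=156, -21*2=-42
= [-44, 156, -42]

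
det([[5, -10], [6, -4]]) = (5)*(-4) - (-10)*(6)
= 40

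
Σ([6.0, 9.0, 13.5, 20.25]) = 48.75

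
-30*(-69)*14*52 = 1506960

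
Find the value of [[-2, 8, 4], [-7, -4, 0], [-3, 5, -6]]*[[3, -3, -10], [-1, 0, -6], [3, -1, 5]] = [[-2, 2, -8], [-17, 21, 94], [-32, 15, -30]]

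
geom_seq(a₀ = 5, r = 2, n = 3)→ a_0 = 5*2^0 = 5
a_1 = 5*2^1 = 10
a_2 = 5*2^2 = 20
= [5, 10, 20]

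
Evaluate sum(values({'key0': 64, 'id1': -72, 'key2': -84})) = 64 + (-72) + (-84)
= -92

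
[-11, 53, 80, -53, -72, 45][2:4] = [80, -53]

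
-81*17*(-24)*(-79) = -2610792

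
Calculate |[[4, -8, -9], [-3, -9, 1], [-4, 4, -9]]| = 988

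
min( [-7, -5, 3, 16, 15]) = -7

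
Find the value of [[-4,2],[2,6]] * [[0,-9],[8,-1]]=C[0][0] = (-4)*(0) + (2)*(8) = 16
C[0][1] = (-4)*(-9) + (2)*(-1) = 34
C[1][0] = (2)*(0) + (6)*(8) = 48
C[1][1] = (2)*(-9) + (6)*(-1) = -24
= [[16, 34], [48, -24]]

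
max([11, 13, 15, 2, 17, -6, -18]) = 17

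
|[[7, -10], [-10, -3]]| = -121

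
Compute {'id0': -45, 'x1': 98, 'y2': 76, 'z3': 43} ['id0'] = -45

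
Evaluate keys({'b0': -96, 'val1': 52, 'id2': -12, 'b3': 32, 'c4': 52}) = ['b0', 'val1', 'id2', 'b3', 'c4']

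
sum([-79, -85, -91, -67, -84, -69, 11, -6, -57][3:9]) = slice → [-67, -84, -69, 11, -6, -57]
(-67) + (-84) + (-69) + 11 + (-6) + (-57)
= -272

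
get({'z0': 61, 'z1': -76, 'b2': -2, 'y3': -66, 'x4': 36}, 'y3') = -66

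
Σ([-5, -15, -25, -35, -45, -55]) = (-5) + (-15) + (-25) + (-35) + (-45) + (-55)
= -180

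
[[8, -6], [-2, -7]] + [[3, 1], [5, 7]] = [[11, -5], [3, 0]]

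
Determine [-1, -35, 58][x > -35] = keep x where x > -35: -1✓, -35✗, 58✓
= [-1, 58]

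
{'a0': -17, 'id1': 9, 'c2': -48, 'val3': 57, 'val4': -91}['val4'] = -91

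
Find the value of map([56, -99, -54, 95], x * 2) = 56*2=112, -99*2=-198, -54*2=-108, 95*2=190
= [112, -198, -108, 190]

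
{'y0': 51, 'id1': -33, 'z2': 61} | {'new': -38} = {'y0': 51, 'id1': -33, 'z2': 61, 'new': -38}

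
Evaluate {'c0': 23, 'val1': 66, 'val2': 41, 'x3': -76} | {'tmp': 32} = {'c0': 23, 'val1': 66, 'val2': 41, 'x3': -76, 'tmp': 32}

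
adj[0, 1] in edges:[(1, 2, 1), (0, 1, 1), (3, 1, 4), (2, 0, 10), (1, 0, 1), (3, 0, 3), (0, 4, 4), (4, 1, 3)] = 1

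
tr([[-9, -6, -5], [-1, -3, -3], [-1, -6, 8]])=-4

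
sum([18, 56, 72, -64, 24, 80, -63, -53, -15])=55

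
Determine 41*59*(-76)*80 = -14707520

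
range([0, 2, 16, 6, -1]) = 17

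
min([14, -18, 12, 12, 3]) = -18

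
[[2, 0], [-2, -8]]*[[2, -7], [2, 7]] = [[4, -14], [-20, -42]]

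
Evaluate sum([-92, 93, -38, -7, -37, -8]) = (-92) + 93 + (-38) + (-7) + (-37) + (-8)
= -89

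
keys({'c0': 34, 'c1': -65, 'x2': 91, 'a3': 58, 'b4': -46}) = ['c0', 'c1', 'x2', 'a3', 'b4']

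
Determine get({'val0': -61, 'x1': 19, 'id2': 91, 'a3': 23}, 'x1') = 19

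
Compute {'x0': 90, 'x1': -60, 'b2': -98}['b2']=-98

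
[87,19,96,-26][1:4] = [19, 96, -26]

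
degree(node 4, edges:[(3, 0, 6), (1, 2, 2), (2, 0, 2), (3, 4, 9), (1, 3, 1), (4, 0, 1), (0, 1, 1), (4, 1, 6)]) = 3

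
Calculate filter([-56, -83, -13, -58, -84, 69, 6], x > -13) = keep x where x > -13: -56✗, -83✗, -13✗, -58✗, -84✗, 69✓, 6✓
= [69, 6]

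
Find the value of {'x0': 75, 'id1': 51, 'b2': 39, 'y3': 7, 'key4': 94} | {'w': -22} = {'x0': 75, 'id1': 51, 'b2': 39, 'y3': 7, 'key4': 94, 'w': -22}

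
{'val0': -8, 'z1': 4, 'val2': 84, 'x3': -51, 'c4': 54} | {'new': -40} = {'val0': -8, 'z1': 4, 'val2': 84, 'x3': -51, 'c4': 54, 'new': -40}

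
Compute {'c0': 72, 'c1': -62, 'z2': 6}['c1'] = -62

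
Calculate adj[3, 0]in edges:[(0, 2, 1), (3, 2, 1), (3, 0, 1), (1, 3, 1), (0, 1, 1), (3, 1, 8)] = 1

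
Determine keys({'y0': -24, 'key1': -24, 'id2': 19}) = ['y0', 'key1', 'id2']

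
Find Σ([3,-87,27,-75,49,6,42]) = -35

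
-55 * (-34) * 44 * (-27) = -2221560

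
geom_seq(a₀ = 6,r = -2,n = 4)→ [6, -12, 24, -48]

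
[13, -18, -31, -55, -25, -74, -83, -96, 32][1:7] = [-18, -31, -55, -25, -74, -83]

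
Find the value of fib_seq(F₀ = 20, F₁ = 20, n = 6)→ [20, 20, 40, 60, 100, 160]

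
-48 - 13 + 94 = 33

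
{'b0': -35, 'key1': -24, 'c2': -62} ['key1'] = -24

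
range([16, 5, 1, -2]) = 18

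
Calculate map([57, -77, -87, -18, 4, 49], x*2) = [114, -154, -174, -36, 8, 98]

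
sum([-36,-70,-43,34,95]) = -20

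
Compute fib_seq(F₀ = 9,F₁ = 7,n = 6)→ [9, 7, 16, 23, 39, 62]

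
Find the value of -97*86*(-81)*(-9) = -6081318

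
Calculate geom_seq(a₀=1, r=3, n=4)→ a_0 = 1*3^0 = 1
a_1 = 1*3^1 = 3
a_2 = 1*3^2 = 9
...
= [1, 3, 9, 27]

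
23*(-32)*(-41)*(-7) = -211232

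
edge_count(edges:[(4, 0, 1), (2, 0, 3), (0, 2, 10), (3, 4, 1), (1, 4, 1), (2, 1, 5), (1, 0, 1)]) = 7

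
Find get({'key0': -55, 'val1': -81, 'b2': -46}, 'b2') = -46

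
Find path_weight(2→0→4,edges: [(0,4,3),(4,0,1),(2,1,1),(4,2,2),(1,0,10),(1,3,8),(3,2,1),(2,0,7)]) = w(2→0)=7 + w(0→4)=3
= 10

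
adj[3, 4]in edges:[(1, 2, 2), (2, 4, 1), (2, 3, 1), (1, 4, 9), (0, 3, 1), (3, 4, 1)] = 1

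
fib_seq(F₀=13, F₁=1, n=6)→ [13, 1, 14, 15, 29, 44]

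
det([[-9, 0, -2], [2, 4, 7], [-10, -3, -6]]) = (1)*(-9)*det([[4, 7], [-3, -6]]) + (-1)*(0)*det([[2, 7], [-10, -6]]) + (1)*(-2)*det([[2, 4], [-10, -3]])
= 27 + 0 + -68
= -41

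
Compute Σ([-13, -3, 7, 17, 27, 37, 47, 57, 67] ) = 243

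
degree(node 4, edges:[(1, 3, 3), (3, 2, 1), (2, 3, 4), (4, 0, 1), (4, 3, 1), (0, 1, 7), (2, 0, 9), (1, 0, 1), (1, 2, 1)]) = incident: (4,0), (4,3)
= 2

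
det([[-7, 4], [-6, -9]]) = 87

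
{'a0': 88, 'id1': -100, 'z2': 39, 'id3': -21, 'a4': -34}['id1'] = -100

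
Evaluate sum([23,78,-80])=23 + 78 + (-80)
= 21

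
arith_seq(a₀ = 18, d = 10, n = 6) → a_0 = 18 + 0*10 = 18
a_1 = 18 + 1*10 = 28
a_2 = 18 + 2*10 = 38
...
= [18, 28, 38, 48, 58, 68]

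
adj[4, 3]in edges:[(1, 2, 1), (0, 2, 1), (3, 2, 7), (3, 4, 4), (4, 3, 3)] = 3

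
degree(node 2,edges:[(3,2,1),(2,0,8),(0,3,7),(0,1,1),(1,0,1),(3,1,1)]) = incident: (3,2), (2,0)
= 2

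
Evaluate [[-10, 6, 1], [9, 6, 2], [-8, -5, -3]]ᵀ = [[-10, 9, -8], [6, 6, -5], [1, 2, -3]]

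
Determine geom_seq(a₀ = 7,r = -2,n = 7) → a_0 = 7*(-2)^0 = 7
a_1 = 7*(-2)^1 = -14
a_2 = 7*(-2)^2 = 28
...
= [7, -14, 28, -56, 112, -224, 448]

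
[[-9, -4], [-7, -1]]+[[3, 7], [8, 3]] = [[-6, 3], [1, 2]]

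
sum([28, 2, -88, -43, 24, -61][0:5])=-77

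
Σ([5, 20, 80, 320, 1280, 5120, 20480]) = 27305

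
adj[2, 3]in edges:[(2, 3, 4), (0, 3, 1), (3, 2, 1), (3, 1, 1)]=4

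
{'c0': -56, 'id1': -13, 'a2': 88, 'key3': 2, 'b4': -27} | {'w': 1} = {'c0': -56, 'id1': -13, 'a2': 88, 'key3': 2, 'b4': -27, 'w': 1}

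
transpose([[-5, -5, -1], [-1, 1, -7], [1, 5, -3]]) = [[-5, -1, 1], [-5, 1, 5], [-1, -7, -3]]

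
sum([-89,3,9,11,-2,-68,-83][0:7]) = -219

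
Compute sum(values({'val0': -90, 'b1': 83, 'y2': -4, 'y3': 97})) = 86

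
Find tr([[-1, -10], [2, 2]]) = diagonal: (-1) + 2
= 1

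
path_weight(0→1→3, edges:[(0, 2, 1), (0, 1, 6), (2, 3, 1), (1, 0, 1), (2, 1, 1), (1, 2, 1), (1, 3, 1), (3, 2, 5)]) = w(0→1)=6 + w(1→3)=1
= 7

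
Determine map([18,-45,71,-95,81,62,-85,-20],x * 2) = [36, -90, 142, -190, 162, 124, -170, -40]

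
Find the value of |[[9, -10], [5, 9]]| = (9)*(9) - (-10)*(5)
= 131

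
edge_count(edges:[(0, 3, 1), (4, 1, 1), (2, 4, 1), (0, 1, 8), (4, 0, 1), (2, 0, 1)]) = 6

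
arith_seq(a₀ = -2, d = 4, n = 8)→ a_0 = -2 + 0*4 = -2
a_1 = -2 + 1*4 = 2
a_2 = -2 + 2*4 = 6
...
= [-2, 2, 6, 10, 14, 18, 22, 26]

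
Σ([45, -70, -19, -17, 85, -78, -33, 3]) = -84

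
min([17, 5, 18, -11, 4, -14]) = -14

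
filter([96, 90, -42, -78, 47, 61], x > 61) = keep x where x > 61: 96✓, 90✓, -42✗, -78✗, 47✗, 61✗
= [96, 90]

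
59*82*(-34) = -164492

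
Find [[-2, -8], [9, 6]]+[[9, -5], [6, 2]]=[[7, -13], [15, 8]]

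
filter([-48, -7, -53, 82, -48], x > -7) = keep x where x > -7: -48✗, -7✗, -53✗, 82✓, -48✗
= [82]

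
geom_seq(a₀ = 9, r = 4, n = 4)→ a_0 = 9*4^0 = 9
a_1 = 9*4^1 = 36
a_2 = 9*4^2 = 144
...
= [9, 36, 144, 576]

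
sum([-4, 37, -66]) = (-4) + 37 + (-66)
= -33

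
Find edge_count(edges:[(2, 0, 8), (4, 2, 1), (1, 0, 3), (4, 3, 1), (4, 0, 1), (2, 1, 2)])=6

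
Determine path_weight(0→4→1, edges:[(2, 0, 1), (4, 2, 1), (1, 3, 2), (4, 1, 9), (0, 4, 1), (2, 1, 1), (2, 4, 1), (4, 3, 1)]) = w(0→4)=1 + w(4→1)=9
= 10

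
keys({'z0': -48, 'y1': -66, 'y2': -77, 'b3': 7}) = ['z0', 'y1', 'y2', 'b3']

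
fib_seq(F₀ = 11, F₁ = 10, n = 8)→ [11, 10, 21, 31, 52, 83, 135, 218]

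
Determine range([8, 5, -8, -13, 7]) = 21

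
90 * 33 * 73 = 216810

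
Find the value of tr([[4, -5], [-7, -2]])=2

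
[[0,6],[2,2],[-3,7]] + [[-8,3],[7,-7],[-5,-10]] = [[-8, 9], [9, -5], [-8, -3]]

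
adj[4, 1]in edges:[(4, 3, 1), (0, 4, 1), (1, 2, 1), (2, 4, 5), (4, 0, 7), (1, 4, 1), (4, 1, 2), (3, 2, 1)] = 2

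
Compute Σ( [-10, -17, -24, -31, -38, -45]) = -165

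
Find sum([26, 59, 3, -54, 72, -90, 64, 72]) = 152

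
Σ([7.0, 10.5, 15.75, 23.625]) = 56.875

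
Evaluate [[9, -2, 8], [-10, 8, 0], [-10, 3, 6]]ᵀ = [[9, -10, -10], [-2, 8, 3], [8, 0, 6]]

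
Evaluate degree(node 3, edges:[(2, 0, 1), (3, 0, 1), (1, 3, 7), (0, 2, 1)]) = incident: (3,0), (1,3)
= 2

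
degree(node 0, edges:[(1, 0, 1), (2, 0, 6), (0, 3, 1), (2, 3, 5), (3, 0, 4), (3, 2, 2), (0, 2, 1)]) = 5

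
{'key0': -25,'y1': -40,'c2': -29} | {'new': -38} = {'key0': -25, 'y1': -40, 'c2': -29, 'new': -38}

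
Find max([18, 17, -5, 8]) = 18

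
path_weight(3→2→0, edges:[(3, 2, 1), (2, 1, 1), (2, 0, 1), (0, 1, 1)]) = w(3→2)=1 + w(2→0)=1
= 2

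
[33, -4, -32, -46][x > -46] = [33, -4, -32]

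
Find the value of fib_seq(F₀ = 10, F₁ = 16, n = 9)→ F_2 = F_1 + F_0 = 26
F_3 = F_2 + F_1 = 42
F_4 = F_3 + F_2 = 68
...
= [10, 16, 26, 42, 68, 110, 178, 288, 466]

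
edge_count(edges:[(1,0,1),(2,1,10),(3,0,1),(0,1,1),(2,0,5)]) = 5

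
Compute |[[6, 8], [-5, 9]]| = (6)*(9) - (8)*(-5)
= 94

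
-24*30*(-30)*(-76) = -1641600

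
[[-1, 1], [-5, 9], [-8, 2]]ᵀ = [[-1, -5, -8], [1, 9, 2]]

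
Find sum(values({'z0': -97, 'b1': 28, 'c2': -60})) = -129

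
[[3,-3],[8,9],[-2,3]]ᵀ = [[3, 8, -2], [-3, 9, 3]]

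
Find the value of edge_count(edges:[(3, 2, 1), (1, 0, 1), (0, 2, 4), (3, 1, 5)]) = 4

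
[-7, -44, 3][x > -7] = keep x where x > -7: -7✗, -44✗, 3✓
= [3]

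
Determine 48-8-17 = 23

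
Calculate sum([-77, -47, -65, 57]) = -132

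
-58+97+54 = 93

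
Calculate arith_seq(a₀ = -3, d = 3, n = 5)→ [-3, 0, 3, 6, 9]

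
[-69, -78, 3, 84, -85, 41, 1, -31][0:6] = [-69, -78, 3, 84, -85, 41]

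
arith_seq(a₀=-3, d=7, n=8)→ [-3, 4, 11, 18, 25, 32, 39, 46]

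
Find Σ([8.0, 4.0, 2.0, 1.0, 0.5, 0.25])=8.0 + 4.0 + 2.0 + 1.0 + 0.5 + 0.25
= 15.75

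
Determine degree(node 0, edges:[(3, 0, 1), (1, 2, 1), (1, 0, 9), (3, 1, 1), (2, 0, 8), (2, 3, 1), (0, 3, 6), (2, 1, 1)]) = 4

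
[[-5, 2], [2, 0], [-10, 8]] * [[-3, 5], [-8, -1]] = [[-1, -27], [-6, 10], [-34, -58]]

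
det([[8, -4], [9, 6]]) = (8)*(6) - (-4)*(9)
= 84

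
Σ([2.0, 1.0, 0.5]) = 3.5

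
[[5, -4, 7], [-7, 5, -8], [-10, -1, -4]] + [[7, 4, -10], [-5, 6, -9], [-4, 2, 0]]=[[12, 0, -3], [-12, 11, -17], [-14, 1, -4]]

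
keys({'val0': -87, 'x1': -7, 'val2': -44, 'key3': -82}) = ['val0', 'x1', 'val2', 'key3']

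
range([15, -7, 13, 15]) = 22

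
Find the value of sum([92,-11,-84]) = 92 + (-11) + (-84)
= -3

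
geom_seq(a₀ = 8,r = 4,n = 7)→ a_0 = 8*4^0 = 8
a_1 = 8*4^1 = 32
a_2 = 8*4^2 = 128
...
= [8, 32, 128, 512, 2048, 8192, 32768]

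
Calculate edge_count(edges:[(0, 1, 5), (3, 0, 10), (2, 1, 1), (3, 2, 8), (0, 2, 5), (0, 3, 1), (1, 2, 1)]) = 7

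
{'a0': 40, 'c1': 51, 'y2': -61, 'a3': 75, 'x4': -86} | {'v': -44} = {'a0': 40, 'c1': 51, 'y2': -61, 'a3': 75, 'x4': -86, 'v': -44}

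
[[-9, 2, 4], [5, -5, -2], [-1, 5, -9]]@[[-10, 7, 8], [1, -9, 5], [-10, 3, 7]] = C[0][0] = (-9)*(-10) + (2)*(1) + (4)*(-10) = 52
C[0][1] = (-9)*(7) + (2)*(-9) + (4)*(3) = -69
C[0][2] = (-9)*(8) + (2)*(5) + (4)*(7) = -34
C[1][0] = (5)*(-10) + (-5)*(1) + (-2)*(-10) = -35
C[1][1] = (5)*(7) + (-5)*(-9) + (-2)*(3) = 74
C[1][2] = (5)*(8) + (-5)*(5) + (-2)*(7) = 1
... (3 more cells)
= [[52, -69, -34], [-35, 74, 1], [105, -79, -46]]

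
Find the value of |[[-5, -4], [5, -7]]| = (-5)*(-7) - (-4)*(5)
= 55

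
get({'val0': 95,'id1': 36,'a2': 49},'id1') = 36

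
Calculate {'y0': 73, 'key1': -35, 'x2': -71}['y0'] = 73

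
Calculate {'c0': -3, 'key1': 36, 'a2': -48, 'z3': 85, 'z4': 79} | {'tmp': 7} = {'c0': -3, 'key1': 36, 'a2': -48, 'z3': 85, 'z4': 79, 'tmp': 7}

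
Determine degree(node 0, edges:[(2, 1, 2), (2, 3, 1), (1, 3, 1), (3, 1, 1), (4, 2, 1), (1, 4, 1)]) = 0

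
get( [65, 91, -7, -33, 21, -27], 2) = -7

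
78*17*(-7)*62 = -575484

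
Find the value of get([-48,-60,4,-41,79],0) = -48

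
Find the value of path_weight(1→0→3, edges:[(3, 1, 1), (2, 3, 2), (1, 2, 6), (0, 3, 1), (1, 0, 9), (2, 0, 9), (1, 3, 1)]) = 10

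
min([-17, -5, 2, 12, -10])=-17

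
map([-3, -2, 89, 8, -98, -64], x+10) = [7, 8, 99, 18, -88, -54]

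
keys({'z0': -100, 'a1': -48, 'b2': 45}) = ['z0', 'a1', 'b2']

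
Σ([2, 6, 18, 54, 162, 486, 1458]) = 2 + 6 + 18 + 54 + 162 + 486 + 1458
= 2186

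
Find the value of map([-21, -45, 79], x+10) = -21+10=-11, -45+10=-35, 79+10=89
= [-11, -35, 89]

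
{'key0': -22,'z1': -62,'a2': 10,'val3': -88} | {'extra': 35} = {'key0': -22, 'z1': -62, 'a2': 10, 'val3': -88, 'extra': 35}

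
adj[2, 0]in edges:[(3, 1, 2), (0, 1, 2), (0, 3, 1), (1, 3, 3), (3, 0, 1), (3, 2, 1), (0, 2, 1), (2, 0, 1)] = 1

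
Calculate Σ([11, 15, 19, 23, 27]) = 95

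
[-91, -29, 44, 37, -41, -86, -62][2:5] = [44, 37, -41]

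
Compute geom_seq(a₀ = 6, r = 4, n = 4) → a_0 = 6*4^0 = 6
a_1 = 6*4^1 = 24
a_2 = 6*4^2 = 96
...
= [6, 24, 96, 384]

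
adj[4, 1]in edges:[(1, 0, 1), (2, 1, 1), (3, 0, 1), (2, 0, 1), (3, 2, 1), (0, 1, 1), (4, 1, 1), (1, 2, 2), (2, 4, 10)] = 1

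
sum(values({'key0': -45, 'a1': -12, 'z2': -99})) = -156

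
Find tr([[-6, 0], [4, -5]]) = -11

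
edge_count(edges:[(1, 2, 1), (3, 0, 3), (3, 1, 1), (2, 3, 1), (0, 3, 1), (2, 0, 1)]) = 6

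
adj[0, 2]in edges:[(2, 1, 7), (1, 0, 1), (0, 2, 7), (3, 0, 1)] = 7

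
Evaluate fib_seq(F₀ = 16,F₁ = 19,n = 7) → F_2 = F_1 + F_0 = 35
F_3 = F_2 + F_1 = 54
F_4 = F_3 + F_2 = 89
...
= [16, 19, 35, 54, 89, 143, 232]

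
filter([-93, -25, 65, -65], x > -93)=[-25, 65, -65]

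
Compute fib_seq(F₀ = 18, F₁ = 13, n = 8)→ [18, 13, 31, 44, 75, 119, 194, 313]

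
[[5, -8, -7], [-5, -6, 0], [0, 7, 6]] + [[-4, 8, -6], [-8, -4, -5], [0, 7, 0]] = [[1, 0, -13], [-13, -10, -5], [0, 14, 6]]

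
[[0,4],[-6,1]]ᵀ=[[0, -6], [4, 1]]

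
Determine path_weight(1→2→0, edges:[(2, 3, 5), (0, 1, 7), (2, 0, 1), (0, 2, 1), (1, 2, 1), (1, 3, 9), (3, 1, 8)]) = 2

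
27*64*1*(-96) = -165888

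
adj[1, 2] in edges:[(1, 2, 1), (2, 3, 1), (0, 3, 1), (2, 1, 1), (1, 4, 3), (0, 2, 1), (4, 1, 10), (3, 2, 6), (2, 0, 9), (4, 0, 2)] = 1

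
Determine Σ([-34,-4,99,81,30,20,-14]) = 178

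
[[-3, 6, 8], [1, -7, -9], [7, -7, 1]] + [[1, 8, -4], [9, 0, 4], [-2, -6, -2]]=[[-2, 14, 4], [10, -7, -5], [5, -13, -1]]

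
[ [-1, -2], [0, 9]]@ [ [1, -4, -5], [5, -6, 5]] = C[0][0] = (-1)*(1) + (-2)*(5) = -11
C[0][1] = (-1)*(-4) + (-2)*(-6) = 16
C[0][2] = (-1)*(-5) + (-2)*(5) = -5
C[1][0] = (0)*(1) + (9)*(5) = 45
C[1][1] = (0)*(-4) + (9)*(-6) = -54
C[1][2] = (0)*(-5) + (9)*(5) = 45
= [[-11, 16, -5], [45, -54, 45]]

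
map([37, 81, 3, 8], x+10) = [47, 91, 13, 18]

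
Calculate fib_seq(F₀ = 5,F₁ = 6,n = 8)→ [5, 6, 11, 17, 28, 45, 73, 118]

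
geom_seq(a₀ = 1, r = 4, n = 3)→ a_0 = 1*4^0 = 1
a_1 = 1*4^1 = 4
a_2 = 1*4^2 = 16
= [1, 4, 16]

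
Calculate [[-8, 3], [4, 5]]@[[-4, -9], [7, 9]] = C[0][0] = (-8)*(-4) + (3)*(7) = 53
C[0][1] = (-8)*(-9) + (3)*(9) = 99
C[1][0] = (4)*(-4) + (5)*(7) = 19
C[1][1] = (4)*(-9) + (5)*(9) = 9
= [[53, 99], [19, 9]]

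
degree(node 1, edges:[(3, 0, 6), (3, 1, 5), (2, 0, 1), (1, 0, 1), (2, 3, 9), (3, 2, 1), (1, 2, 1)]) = incident: (3,1), (1,0), (1,2)
= 3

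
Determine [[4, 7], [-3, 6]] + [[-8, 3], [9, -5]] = [[-4, 10], [6, 1]]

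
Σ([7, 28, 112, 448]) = 7 + 28 + 112 + 448
= 595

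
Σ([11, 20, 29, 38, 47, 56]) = 11 + 20 + 29 + 38 + 47 + 56
= 201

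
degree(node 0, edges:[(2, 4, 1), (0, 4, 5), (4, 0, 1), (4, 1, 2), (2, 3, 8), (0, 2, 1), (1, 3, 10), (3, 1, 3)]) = incident: (0,4), (4,0), (0,2)
= 3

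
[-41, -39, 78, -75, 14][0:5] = [-41, -39, 78, -75, 14]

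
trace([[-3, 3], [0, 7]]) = 4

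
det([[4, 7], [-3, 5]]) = (4)*(5) - (7)*(-3)
= 41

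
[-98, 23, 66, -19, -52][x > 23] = [66]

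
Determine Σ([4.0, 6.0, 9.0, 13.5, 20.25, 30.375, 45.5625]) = 128.6875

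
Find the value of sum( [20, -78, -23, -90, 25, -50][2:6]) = slice → [-23, -90, 25, -50]
(-23) + (-90) + 25 + (-50)
= -138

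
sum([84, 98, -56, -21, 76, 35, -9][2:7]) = slice → [-56, -21, 76, 35, -9]
(-56) + (-21) + 76 + 35 + (-9)
= 25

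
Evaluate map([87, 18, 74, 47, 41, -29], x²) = [7569, 324, 5476, 2209, 1681, 841]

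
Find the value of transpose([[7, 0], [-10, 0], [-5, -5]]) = [[7, -10, -5], [0, 0, -5]]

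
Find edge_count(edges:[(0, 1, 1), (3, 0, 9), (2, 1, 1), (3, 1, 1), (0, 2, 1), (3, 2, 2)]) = 6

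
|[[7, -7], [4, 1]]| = (7)*(1) - (-7)*(4)
= 35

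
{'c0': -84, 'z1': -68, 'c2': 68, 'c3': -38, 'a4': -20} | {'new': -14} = {'c0': -84, 'z1': -68, 'c2': 68, 'c3': -38, 'a4': -20, 'new': -14}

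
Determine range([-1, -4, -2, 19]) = 23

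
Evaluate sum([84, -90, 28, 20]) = 84 + (-90) + 28 + 20
= 42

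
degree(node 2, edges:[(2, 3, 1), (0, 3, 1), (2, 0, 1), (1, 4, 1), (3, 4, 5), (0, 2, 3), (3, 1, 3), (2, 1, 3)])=incident: (2,3), (2,0), (0,2), (2,1)
= 4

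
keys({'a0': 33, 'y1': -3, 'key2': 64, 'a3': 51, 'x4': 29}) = ['a0', 'y1', 'key2', 'a3', 'x4']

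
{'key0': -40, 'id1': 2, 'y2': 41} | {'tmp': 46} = {'key0': -40, 'id1': 2, 'y2': 41, 'tmp': 46}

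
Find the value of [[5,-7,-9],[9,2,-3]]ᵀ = [[5, 9], [-7, 2], [-9, -3]]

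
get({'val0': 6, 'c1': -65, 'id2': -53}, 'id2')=-53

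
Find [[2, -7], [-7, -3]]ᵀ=[[2, -7], [-7, -3]]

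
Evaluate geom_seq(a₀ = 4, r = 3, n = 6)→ a_0 = 4*3^0 = 4
a_1 = 4*3^1 = 12
a_2 = 4*3^2 = 36
...
= [4, 12, 36, 108, 324, 972]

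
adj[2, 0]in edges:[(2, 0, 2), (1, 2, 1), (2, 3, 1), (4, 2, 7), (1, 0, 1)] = 2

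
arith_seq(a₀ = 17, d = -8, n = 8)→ a_0 = 17 + 0*-8 = 17
a_1 = 17 + 1*-8 = 9
a_2 = 17 + 2*-8 = 1
...
= [17, 9, 1, -7, -15, -23, -31, -39]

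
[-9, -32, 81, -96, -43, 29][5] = 29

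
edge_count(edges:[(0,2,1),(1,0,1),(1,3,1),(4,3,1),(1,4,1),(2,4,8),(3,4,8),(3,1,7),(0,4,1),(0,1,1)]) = 10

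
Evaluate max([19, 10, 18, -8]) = 19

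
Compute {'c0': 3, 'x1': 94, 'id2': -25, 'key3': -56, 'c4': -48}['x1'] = 94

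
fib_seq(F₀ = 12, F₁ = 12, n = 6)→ F_2 = F_1 + F_0 = 24
F_3 = F_2 + F_1 = 36
F_4 = F_3 + F_2 = 60
...
= [12, 12, 24, 36, 60, 96]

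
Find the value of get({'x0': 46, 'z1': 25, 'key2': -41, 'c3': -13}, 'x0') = 46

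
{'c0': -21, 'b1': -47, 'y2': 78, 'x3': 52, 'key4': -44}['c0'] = -21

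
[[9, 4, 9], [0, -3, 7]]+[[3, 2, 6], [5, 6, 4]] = [[12, 6, 15], [5, 3, 11]]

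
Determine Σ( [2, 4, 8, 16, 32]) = 62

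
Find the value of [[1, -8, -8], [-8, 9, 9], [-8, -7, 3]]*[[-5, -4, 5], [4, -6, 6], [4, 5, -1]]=C[0][0] = (1)*(-5) + (-8)*(4) + (-8)*(4) = -69
C[0][1] = (1)*(-4) + (-8)*(-6) + (-8)*(5) = 4
C[0][2] = (1)*(5) + (-8)*(6) + (-8)*(-1) = -35
C[1][0] = (-8)*(-5) + (9)*(4) + (9)*(4) = 112
C[1][1] = (-8)*(-4) + (9)*(-6) + (9)*(5) = 23
C[1][2] = (-8)*(5) + (9)*(6) + (9)*(-1) = 5
... (3 more cells)
= [[-69, 4, -35], [112, 23, 5], [24, 89, -85]]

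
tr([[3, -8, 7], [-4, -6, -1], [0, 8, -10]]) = -13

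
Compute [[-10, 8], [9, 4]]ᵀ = [[-10, 9], [8, 4]]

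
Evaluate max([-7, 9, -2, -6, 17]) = 17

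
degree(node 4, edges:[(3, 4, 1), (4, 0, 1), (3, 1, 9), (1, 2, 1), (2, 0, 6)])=2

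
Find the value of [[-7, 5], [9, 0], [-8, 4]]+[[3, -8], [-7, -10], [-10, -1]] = [[-4, -3], [2, -10], [-18, 3]]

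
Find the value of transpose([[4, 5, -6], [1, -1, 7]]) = [[4, 1], [5, -1], [-6, 7]]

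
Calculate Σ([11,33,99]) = 143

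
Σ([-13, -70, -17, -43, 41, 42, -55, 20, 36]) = -59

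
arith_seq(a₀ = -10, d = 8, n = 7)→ [-10, -2, 6, 14, 22, 30, 38]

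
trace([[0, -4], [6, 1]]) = 1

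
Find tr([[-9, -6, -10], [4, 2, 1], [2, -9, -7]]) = -14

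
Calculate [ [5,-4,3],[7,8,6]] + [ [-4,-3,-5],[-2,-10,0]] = [[1, -7, -2], [5, -2, 6]]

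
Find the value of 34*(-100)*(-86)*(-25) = -7310000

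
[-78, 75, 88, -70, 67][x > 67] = keep x where x > 67: -78✗, 75✓, 88✓, -70✗, 67✗
= [75, 88]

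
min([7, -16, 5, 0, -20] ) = -20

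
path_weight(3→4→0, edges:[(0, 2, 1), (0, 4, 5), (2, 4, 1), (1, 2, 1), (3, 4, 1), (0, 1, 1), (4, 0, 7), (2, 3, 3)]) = 8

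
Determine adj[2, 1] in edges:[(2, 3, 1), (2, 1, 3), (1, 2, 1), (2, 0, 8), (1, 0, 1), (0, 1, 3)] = 3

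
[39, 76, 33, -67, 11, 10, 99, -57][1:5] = [76, 33, -67, 11]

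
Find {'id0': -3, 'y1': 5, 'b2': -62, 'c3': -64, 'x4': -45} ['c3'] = -64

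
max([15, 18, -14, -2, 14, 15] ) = 18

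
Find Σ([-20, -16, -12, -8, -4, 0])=(-20) + (-16) + (-12) + (-8) + (-4) + 0
= -60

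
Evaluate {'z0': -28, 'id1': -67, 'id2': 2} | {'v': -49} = {'z0': -28, 'id1': -67, 'id2': 2, 'v': -49}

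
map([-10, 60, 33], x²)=(-10)²=100, (60)²=3600, (33)²=1089
= [100, 3600, 1089]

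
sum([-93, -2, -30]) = (-93) + (-2) + (-30)
= -125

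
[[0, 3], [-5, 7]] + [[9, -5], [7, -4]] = [[9, -2], [2, 3]]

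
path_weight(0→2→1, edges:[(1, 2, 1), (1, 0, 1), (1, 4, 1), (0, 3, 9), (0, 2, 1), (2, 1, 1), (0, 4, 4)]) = w(0→2)=1 + w(2→1)=1
= 2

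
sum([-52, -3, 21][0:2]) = slice → [-52, -3]
(-52) + (-3)
= -55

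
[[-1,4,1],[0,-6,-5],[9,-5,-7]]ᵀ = [[-1, 0, 9], [4, -6, -5], [1, -5, -7]]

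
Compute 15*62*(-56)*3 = -156240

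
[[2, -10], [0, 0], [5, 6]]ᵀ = [[2, 0, 5], [-10, 0, 6]]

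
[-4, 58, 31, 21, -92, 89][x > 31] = keep x where x > 31: -4✗, 58✓, 31✗, 21✗, -92✗, 89✓
= [58, 89]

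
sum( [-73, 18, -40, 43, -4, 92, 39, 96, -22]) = (-73) + 18 + (-40) + 43 + (-4) + 92 + 39 + 96 + (-22)
= 149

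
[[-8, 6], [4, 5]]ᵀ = [[-8, 4], [6, 5]]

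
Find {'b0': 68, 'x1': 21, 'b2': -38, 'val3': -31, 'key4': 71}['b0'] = 68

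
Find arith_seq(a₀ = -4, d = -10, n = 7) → a_0 = -4 + 0*-10 = -4
a_1 = -4 + 1*-10 = -14
a_2 = -4 + 2*-10 = -24
...
= [-4, -14, -24, -34, -44, -54, -64]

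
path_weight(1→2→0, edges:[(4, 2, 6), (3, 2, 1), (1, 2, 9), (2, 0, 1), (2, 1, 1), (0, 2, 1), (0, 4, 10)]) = w(1→2)=9 + w(2→0)=1
= 10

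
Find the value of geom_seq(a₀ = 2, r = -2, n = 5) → [2, -4, 8, -16, 32]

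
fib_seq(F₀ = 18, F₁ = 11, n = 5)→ [18, 11, 29, 40, 69]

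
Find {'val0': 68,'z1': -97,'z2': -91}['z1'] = -97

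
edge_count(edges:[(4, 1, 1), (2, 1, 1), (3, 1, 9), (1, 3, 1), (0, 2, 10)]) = 5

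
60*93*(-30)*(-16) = 2678400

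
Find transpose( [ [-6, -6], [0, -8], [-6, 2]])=[[-6, 0, -6], [-6, -8, 2]]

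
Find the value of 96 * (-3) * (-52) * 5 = 74880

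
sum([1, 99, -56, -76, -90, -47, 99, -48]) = -118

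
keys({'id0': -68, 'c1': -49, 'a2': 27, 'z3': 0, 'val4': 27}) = ['id0', 'c1', 'a2', 'z3', 'val4']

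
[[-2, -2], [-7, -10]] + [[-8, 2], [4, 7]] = [[-10, 0], [-3, -3]]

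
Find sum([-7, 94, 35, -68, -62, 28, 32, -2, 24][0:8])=50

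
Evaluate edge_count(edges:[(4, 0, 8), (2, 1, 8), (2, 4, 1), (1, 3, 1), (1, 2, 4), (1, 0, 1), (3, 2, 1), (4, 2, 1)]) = 8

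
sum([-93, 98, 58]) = 63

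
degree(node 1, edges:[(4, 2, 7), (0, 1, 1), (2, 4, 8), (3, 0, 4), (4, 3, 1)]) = incident: (0,1)
= 1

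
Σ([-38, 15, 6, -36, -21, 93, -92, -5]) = (-38) + 15 + 6 + (-36) + (-21) + 93 + (-92) + (-5)
= -78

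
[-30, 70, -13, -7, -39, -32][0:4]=[-30, 70, -13, -7]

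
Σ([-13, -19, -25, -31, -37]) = -125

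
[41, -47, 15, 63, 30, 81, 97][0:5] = [41, -47, 15, 63, 30]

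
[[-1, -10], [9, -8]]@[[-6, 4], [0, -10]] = C[0][0] = (-1)*(-6) + (-10)*(0) = 6
C[0][1] = (-1)*(4) + (-10)*(-10) = 96
C[1][0] = (9)*(-6) + (-8)*(0) = -54
C[1][1] = (9)*(4) + (-8)*(-10) = 116
= [[6, 96], [-54, 116]]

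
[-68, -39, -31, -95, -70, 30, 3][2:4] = [-31, -95]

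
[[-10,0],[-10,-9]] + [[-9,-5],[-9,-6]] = [[-19, -5], [-19, -15]]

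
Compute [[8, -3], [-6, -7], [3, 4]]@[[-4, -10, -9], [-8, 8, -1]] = [[-8, -104, -69], [80, 4, 61], [-44, 2, -31]]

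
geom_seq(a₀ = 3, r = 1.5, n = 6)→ a_0 = 3*1.5^0 = 3.0
a_1 = 3*1.5^1 = 4.5
a_2 = 3*1.5^2 = 6.75
...
= [3.0, 4.5, 6.75, 10.125, 15.1875, 22.78125]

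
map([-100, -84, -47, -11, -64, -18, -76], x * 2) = -100*2=-200, -84*2=-168, -47*2=-94, -11*2=-22, -64*2=-128, -18*2=-36, -76*2=-152
= [-200, -168, -94, -22, -128, -36, -152]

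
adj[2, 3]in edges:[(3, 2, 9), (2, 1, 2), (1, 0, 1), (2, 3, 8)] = 8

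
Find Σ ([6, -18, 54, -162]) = 6 + -18 + 54 + -162
= -120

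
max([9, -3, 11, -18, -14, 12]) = 12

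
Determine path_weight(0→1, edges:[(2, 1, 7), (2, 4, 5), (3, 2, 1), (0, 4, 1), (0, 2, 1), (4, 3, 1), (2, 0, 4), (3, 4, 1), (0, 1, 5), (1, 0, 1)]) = w(0→1)=5
= 5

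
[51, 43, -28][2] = -28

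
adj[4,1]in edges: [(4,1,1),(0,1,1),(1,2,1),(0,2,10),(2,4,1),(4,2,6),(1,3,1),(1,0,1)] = 1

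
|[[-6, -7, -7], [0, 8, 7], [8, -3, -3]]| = (1)*(-6)*det([[8, 7], [-3, -3]]) + (-1)*(-7)*det([[0, 7], [8, -3]]) + (1)*(-7)*det([[0, 8], [8, -3]])
= 18 + -392 + 448
= 74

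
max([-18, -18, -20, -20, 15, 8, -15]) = 15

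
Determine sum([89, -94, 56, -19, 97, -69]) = 89 + (-94) + 56 + (-19) + 97 + (-69)
= 60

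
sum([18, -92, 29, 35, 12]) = 2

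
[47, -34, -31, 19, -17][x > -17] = [47, 19]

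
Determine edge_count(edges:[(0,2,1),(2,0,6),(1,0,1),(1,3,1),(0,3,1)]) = 5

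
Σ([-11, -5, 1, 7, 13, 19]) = (-11) + (-5) + 1 + 7 + 13 + 19
= 24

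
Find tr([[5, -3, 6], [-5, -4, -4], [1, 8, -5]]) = diagonal: 5 + (-4) + (-5)
= -4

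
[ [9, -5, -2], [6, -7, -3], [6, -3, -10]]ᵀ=[[9, 6, 6], [-5, -7, -3], [-2, -3, -10]]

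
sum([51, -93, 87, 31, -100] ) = -24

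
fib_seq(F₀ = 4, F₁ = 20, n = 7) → F_2 = F_1 + F_0 = 24
F_3 = F_2 + F_1 = 44
F_4 = F_3 + F_2 = 68
...
= [4, 20, 24, 44, 68, 112, 180]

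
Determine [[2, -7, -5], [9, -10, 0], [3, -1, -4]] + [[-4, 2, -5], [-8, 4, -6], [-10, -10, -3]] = [[-2, -5, -10], [1, -6, -6], [-7, -11, -7]]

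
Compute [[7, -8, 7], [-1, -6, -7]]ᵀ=[[7, -1], [-8, -6], [7, -7]]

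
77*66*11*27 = 1509354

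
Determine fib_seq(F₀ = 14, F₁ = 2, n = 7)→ F_2 = F_1 + F_0 = 16
F_3 = F_2 + F_1 = 18
F_4 = F_3 + F_2 = 34
...
= [14, 2, 16, 18, 34, 52, 86]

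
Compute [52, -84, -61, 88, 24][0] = 52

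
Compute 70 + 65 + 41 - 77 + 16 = 115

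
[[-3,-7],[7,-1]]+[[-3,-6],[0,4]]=[[-6, -13], [7, 3]]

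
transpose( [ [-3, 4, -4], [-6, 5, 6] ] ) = [[-3, -6], [4, 5], [-4, 6]]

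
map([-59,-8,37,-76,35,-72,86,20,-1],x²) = (-59)²=3481, (-8)²=64, (37)²=1369, (-76)²=5776, (35)²=1225, (-72)²=5184, (86)²=7396, (20)²=400, (-1)²=1
= [3481, 64, 1369, 5776, 1225, 5184, 7396, 400, 1]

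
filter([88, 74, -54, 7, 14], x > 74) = [88]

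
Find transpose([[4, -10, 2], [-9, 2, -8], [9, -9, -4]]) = [[4, -9, 9], [-10, 2, -9], [2, -8, -4]]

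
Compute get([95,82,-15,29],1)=82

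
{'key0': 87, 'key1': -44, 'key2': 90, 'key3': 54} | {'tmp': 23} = {'key0': 87, 'key1': -44, 'key2': 90, 'key3': 54, 'tmp': 23}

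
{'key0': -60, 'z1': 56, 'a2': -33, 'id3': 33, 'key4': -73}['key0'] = -60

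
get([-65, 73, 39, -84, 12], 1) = 73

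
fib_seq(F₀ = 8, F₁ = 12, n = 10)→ [8, 12, 20, 32, 52, 84, 136, 220, 356, 576]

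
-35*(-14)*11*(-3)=-16170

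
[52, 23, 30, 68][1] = 23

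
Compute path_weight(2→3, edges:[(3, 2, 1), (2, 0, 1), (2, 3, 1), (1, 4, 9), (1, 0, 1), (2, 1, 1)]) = 1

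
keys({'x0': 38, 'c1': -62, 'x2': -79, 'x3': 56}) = ['x0', 'c1', 'x2', 'x3']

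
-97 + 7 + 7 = -83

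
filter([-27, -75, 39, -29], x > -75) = keep x where x > -75: -27✓, -75✗, 39✓, -29✓
= [-27, 39, -29]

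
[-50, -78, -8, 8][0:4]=[-50, -78, -8, 8]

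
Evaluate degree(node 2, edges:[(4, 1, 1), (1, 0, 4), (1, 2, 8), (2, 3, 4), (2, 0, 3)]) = 3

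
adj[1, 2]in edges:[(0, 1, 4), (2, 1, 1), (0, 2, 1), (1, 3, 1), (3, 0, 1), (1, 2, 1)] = 1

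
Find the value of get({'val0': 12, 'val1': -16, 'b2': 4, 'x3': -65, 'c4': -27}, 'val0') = 12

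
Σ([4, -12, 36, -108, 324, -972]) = -728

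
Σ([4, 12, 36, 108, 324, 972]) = 4 + 12 + 36 + 108 + 324 + 972
= 1456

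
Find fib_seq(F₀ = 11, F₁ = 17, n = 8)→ [11, 17, 28, 45, 73, 118, 191, 309]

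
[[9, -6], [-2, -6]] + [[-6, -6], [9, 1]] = [[3, -12], [7, -5]]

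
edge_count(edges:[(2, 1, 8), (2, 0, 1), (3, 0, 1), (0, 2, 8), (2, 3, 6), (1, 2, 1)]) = 6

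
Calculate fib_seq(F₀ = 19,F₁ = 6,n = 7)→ [19, 6, 25, 31, 56, 87, 143]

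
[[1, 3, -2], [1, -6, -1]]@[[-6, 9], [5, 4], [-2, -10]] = [[13, 41], [-34, -5]]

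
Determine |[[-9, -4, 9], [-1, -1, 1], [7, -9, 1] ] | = 40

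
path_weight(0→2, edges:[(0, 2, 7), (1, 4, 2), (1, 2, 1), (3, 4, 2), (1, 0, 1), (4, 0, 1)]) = 7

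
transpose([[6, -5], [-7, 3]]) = [[6, -7], [-5, 3]]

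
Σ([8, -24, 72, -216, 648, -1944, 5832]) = 8 + -24 + 72 + -216 + 648 + -1944 + 5832
= 4376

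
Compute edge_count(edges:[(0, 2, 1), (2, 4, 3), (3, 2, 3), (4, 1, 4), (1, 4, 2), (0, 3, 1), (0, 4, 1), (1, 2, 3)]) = 8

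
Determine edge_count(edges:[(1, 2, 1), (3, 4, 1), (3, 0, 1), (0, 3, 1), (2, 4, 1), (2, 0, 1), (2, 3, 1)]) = 7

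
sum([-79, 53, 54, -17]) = 11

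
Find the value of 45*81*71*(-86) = -22256370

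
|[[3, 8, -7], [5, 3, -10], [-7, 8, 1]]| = 342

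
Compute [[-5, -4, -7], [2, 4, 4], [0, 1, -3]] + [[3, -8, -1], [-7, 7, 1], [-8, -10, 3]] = [[-2, -12, -8], [-5, 11, 5], [-8, -9, 0]]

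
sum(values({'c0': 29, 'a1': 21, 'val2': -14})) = 29 + 21 + (-14)
= 36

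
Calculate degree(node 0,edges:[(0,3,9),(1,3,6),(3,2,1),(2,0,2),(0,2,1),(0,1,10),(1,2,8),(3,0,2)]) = 5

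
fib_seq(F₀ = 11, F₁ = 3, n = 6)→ [11, 3, 14, 17, 31, 48]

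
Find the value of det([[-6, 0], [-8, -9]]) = (-6)*(-9) - (0)*(-8)
= 54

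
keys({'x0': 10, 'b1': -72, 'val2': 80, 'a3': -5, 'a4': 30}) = ['x0', 'b1', 'val2', 'a3', 'a4']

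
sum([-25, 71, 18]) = 64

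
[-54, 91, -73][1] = 91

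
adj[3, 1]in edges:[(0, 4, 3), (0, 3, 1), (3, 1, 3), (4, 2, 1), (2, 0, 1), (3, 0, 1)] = 3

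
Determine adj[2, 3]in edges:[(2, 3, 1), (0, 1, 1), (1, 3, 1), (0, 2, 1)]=1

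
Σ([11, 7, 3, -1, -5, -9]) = 11 + 7 + 3 + (-1) + (-5) + (-9)
= 6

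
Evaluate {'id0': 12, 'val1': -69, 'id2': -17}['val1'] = -69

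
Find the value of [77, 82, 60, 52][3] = 52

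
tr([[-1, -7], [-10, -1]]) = -2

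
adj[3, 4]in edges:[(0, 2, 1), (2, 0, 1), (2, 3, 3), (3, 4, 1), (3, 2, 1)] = 1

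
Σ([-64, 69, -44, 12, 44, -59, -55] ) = -97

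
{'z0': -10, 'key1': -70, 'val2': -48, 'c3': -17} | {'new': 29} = {'z0': -10, 'key1': -70, 'val2': -48, 'c3': -17, 'new': 29}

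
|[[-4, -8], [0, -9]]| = 36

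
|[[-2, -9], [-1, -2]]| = -5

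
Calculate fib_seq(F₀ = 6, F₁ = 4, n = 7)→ [6, 4, 10, 14, 24, 38, 62]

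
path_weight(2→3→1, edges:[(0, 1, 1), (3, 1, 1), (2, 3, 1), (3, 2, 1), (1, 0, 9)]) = w(2→3)=1 + w(3→1)=1
= 2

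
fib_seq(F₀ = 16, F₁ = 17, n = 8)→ [16, 17, 33, 50, 83, 133, 216, 349]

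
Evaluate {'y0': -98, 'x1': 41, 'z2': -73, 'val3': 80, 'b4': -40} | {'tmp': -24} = {'y0': -98, 'x1': 41, 'z2': -73, 'val3': 80, 'b4': -40, 'tmp': -24}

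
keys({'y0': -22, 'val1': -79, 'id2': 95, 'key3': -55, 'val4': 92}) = ['y0', 'val1', 'id2', 'key3', 'val4']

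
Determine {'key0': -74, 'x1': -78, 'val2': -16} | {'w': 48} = {'key0': -74, 'x1': -78, 'val2': -16, 'w': 48}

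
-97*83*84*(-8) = 5410272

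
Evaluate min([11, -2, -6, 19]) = -6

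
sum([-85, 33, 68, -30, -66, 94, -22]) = (-85) + 33 + 68 + (-30) + (-66) + 94 + (-22)
= -8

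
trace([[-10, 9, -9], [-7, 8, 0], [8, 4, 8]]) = diagonal: (-10) + 8 + 8
= 6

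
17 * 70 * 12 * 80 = 1142400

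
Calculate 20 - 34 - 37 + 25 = -26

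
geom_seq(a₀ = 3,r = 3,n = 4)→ [3, 9, 27, 81]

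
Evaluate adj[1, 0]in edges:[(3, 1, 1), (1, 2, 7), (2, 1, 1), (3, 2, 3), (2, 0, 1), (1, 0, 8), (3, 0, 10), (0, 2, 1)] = 8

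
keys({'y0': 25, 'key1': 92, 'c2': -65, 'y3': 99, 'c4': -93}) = ['y0', 'key1', 'c2', 'y3', 'c4']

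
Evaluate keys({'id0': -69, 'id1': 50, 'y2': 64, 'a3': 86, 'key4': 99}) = ['id0', 'id1', 'y2', 'a3', 'key4']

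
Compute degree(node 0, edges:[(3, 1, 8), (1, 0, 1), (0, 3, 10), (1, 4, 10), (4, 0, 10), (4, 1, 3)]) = incident: (1,0), (0,3), (4,0)
= 3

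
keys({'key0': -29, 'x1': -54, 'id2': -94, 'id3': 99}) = ['key0', 'x1', 'id2', 'id3']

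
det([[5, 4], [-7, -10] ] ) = -22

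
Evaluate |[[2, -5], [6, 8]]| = (2)*(8) - (-5)*(6)
= 46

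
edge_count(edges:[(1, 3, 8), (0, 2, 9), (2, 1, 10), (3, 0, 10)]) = 4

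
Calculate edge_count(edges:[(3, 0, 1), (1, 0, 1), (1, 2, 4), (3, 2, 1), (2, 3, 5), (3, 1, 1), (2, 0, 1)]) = 7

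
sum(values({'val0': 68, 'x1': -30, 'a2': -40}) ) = -2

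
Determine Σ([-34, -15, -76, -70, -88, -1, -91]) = (-34) + (-15) + (-76) + (-70) + (-88) + (-1) + (-91)
= -375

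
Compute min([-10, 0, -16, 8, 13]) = -16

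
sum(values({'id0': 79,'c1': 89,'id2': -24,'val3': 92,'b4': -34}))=202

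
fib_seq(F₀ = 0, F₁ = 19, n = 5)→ F_2 = F_1 + F_0 = 19
F_3 = F_2 + F_1 = 38
F_4 = F_3 + F_2 = 57
= [0, 19, 19, 38, 57]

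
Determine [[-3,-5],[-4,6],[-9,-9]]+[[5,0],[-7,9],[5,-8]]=[[2, -5], [-11, 15], [-4, -17]]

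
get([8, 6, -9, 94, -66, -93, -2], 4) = -66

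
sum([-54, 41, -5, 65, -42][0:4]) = 47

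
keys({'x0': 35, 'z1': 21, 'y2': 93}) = ['x0', 'z1', 'y2']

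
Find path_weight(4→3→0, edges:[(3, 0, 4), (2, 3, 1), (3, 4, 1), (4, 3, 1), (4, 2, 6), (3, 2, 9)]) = w(4→3)=1 + w(3→0)=4
= 5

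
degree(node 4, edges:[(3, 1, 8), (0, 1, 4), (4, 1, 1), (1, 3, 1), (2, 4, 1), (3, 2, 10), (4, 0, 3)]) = incident: (4,1), (2,4), (4,0)
= 3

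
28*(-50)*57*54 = -4309200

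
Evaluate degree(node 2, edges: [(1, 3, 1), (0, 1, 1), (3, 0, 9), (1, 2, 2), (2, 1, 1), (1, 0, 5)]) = 2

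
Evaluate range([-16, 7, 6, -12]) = 23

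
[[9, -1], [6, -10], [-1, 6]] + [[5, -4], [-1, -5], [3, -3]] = [[14, -5], [5, -15], [2, 3]]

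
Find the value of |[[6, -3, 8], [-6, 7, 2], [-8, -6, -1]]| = 832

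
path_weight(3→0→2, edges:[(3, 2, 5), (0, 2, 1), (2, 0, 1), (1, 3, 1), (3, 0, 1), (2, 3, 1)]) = 2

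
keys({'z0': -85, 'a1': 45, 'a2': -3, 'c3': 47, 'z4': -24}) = ['z0', 'a1', 'a2', 'c3', 'z4']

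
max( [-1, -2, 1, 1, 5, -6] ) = 5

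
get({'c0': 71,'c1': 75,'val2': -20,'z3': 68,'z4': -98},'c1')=75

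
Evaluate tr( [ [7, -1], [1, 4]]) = diagonal: 7 + 4
= 11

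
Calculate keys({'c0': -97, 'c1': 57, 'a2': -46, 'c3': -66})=['c0', 'c1', 'a2', 'c3']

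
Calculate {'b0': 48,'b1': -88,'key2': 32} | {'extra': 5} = {'b0': 48, 'b1': -88, 'key2': 32, 'extra': 5}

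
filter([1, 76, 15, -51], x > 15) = keep x where x > 15: 1✗, 76✓, 15✗, -51✗
= [76]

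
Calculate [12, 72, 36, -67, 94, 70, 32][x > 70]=[72, 94]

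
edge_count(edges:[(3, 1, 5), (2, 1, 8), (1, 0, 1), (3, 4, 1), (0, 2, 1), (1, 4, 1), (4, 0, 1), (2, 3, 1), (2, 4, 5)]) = 9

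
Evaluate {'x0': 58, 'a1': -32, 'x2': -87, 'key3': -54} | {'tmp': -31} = {'x0': 58, 'a1': -32, 'x2': -87, 'key3': -54, 'tmp': -31}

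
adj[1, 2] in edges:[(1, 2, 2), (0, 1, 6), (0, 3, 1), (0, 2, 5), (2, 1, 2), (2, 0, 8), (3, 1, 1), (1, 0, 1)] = 2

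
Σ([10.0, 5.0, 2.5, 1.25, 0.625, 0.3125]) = 10.0 + 5.0 + 2.5 + 1.25 + 0.625 + 0.3125
= 19.6875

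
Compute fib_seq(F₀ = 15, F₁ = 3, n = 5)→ [15, 3, 18, 21, 39]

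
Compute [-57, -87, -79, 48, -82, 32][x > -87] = keep x where x > -87: -57✓, -87✗, -79✓, 48✓, -82✓, 32✓
= [-57, -79, 48, -82, 32]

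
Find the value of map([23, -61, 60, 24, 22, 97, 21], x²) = [529, 3721, 3600, 576, 484, 9409, 441]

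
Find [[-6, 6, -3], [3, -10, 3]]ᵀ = [[-6, 3], [6, -10], [-3, 3]]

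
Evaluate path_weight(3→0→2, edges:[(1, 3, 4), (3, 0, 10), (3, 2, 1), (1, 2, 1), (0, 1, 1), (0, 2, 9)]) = w(3→0)=10 + w(0→2)=9
= 19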